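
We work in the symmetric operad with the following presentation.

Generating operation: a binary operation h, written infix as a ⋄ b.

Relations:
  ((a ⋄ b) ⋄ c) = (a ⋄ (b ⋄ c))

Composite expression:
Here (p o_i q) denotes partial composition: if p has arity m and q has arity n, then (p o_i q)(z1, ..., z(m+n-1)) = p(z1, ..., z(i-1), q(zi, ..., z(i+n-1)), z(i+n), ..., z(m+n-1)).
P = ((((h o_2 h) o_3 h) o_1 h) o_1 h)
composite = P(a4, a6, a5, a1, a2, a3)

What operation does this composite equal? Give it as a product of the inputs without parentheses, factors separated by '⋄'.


a4 ⋄ a6 ⋄ a5 ⋄ a1 ⋄ a2 ⋄ a3


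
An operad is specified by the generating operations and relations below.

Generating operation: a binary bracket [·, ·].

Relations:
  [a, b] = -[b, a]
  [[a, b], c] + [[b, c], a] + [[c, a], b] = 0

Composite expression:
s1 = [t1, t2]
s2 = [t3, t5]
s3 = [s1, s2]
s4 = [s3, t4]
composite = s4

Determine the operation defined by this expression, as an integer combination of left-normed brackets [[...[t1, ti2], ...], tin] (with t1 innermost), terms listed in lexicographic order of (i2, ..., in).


[[[[t1, t2], t3], t5], t4] - [[[[t1, t2], t5], t3], t4]

Skip Jacobi rewriting: expand, keep t1-initial words, read off terms.
Composite bracket: [[[t1, t2], [t3, t5]], t4]
Under [a, b] = ab - ba we get 16 signed associative words (2^4 = 16).
Words beginning with t1 determine it all:
  the word t1t2t3t5t4 carries sign +1 and contributes +[[[[t1, t2], t3], t5], t4]
  the word t1t2t5t3t4 carries sign -1 and contributes -[[[[t1, t2], t5], t3], t4]


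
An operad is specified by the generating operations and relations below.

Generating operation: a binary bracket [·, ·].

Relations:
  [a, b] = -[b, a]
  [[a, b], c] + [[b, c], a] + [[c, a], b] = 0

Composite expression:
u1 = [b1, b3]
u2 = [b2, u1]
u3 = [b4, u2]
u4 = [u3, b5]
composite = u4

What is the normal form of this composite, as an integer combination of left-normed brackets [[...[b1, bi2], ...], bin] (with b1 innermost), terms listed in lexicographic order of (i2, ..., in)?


[[[[b1, b3], b2], b4], b5]

Skip Jacobi rewriting: expand, keep b1-initial words, read off terms.
Composite bracket: [[b4, [b2, [b1, b3]]], b5]
The bracket unfolds into 16 signed words via [a, b] = ab - ba (2^4 = 16).
Collect the words opening with b1:
  word b1b3b2b4b5 has sign +1, contributing +[[[[b1, b3], b2], b4], b5]


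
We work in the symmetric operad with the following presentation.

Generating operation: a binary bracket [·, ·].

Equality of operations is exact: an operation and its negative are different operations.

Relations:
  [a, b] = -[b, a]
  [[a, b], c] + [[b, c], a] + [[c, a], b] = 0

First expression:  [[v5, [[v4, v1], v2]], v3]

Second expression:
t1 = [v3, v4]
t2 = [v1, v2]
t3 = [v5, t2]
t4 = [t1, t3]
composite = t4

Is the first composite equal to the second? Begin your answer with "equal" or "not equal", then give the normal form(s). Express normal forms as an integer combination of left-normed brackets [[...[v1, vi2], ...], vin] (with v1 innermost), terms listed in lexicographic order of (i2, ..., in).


not equal; the first gives [[[[v1, v4], v2], v5], v3] and the second [[[[v1, v2], v5], v3], v4] - [[[[v1, v2], v5], v4], v3]

Reducing the first expression gives [[[[v1, v4], v2], v5], v3]
Reducing the second expression gives [[[[v1, v2], v5], v3], v4] - [[[[v1, v2], v5], v4], v3]
Distinct normal forms: not equal.


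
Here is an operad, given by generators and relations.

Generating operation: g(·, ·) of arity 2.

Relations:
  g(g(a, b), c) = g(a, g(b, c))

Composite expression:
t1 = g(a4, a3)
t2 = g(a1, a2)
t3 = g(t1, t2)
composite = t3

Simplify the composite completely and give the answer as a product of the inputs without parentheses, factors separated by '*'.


a4 * a3 * a1 * a2


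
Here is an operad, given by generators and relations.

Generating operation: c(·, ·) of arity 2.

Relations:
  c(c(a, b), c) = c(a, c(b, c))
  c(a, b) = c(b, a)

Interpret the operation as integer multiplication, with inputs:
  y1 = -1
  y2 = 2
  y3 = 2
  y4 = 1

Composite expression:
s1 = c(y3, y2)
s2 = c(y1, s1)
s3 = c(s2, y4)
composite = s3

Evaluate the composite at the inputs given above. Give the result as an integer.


-4

c(y3, y2) = 4
c(y1, c(y3, y2)) = -4
c(c(y1, c(y3, y2)), y4) = -4


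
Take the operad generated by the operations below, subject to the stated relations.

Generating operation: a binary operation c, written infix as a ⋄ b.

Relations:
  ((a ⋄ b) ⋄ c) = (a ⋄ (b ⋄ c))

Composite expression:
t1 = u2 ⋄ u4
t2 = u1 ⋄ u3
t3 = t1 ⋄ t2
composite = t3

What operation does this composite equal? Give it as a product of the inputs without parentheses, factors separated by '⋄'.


u2 ⋄ u4 ⋄ u1 ⋄ u3

Associativity of c dissolves the nesting; only the u-input order survives.
(u2 ⋄ u4) linearizes to u2 ⋄ u4
(u1 ⋄ u3) linearizes to u1 ⋄ u3
((u2 ⋄ u4) ⋄ (u1 ⋄ u3)) linearizes to u2 ⋄ u4 ⋄ u1 ⋄ u3


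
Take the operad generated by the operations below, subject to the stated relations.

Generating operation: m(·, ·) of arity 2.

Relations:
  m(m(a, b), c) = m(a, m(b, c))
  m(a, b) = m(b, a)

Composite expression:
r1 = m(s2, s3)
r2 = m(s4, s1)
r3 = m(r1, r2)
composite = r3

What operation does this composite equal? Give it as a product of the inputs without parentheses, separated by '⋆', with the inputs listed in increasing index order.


s1 ⋆ s2 ⋆ s3 ⋆ s4

Shape and order are irrelevant to m; the s-input set decides.
m(s2, s3) collapses to s2 ⋆ s3
m(s4, s1) collapses to s4 ⋆ s1
m(m(s2, s3), m(s4, s1)) collapses to s2 ⋆ s3 ⋆ s4 ⋆ s1
reordering the factors by index: s1 ⋆ s2 ⋆ s3 ⋆ s4


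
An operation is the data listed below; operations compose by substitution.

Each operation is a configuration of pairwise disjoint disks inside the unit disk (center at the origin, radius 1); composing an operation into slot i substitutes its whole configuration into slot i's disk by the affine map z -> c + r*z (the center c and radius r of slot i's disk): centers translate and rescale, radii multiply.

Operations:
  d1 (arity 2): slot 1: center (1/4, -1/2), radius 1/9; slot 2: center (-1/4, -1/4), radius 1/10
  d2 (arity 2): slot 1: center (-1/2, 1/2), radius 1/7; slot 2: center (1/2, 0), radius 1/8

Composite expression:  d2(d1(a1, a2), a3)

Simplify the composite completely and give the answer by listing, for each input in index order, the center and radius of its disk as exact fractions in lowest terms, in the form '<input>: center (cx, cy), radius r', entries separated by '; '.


a1: center (-13/28, 3/7), radius 1/63; a2: center (-15/28, 13/28), radius 1/70; a3: center (1/2, 0), radius 1/8


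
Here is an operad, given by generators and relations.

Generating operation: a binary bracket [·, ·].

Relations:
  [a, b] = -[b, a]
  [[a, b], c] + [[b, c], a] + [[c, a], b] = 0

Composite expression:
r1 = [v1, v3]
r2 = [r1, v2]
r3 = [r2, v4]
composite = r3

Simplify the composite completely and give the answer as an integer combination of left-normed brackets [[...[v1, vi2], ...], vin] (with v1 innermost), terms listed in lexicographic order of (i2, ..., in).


[[[v1, v3], v2], v4]

A multilinear Lie element is pinned by v1-initial words (v1 innermost).
Composite bracket: [[[v1, v3], v2], v4]
Applying ab - ba throughout gives 8 signed words (2^3 = 8).
Keep just the words that open with v1:
  sign of v1v3v2v4 is +1, so it contributes +[[[v1, v3], v2], v4]


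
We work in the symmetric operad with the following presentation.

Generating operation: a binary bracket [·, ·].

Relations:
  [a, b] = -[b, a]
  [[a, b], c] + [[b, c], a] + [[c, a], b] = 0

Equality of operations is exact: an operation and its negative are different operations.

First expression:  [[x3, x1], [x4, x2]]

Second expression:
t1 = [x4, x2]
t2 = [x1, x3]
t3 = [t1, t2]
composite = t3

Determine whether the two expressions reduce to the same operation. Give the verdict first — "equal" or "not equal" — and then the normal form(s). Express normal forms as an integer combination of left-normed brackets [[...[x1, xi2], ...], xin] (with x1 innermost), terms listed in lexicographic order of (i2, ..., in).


equal: each reduces to [[[x1, x3], x2], x4] - [[[x1, x3], x4], x2]

The first composite normalizes to [[[x1, x3], x2], x4] - [[[x1, x3], x4], x2]
The second composite normalizes to [[[x1, x3], x2], x4] - [[[x1, x3], x4], x2]
The forms coincide; equal.


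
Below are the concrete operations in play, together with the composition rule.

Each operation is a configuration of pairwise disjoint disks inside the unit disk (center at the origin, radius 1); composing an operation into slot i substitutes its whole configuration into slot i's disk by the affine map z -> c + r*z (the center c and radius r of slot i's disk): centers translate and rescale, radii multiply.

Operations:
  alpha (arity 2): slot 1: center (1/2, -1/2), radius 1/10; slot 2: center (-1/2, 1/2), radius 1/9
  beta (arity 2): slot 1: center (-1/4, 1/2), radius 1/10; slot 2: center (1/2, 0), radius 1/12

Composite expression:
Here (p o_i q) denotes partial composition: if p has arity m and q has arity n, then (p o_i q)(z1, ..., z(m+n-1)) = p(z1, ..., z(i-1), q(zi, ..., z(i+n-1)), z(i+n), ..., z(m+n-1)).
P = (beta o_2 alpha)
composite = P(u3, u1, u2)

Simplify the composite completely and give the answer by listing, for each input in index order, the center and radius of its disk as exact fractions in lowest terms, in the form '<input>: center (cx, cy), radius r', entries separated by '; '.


u1: center (13/24, -1/24), radius 1/120; u2: center (11/24, 1/24), radius 1/108; u3: center (-1/4, 1/2), radius 1/10

Each u-disk chains the slot maps above it in beta; radii multiply.
input u3: applying the 1 nested substitution gives center (-1/4, 1/2), radius 1/10
input u1: applying the 2 nested substitutions gives center (13/24, -1/24), radius 1/120
input u2: applying the 2 nested substitutions gives center (11/24, 1/24), radius 1/108


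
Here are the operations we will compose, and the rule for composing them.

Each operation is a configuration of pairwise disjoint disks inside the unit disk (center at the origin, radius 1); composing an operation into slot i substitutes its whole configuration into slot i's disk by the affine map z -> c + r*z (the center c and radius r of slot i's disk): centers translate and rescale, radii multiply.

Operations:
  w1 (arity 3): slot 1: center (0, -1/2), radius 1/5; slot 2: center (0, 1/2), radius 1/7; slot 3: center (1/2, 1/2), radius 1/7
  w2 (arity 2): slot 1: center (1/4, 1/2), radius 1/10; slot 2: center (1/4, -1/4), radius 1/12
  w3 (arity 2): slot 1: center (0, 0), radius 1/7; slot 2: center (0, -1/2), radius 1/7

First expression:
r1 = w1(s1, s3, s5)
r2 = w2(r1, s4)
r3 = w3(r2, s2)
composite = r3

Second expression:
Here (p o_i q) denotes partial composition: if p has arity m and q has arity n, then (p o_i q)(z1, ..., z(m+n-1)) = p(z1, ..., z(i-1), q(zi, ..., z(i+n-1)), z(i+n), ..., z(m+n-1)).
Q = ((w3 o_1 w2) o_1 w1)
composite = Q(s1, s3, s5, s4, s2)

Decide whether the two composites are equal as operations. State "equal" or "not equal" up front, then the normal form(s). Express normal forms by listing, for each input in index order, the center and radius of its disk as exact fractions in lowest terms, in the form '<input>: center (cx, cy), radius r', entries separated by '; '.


equal: each reduces to s1: center (1/28, 9/140), radius 1/350; s2: center (0, -1/2), radius 1/7; s3: center (1/28, 11/140), radius 1/490; s4: center (1/28, -1/28), radius 1/84; s5: center (3/70, 11/140), radius 1/490

The first expression, normalized: s1: center (1/28, 9/140), radius 1/350; s2: center (0, -1/2), radius 1/7; s3: center (1/28, 11/140), radius 1/490; s4: center (1/28, -1/28), radius 1/84; s5: center (3/70, 11/140), radius 1/490
The second expression, normalized: s1: center (1/28, 9/140), radius 1/350; s2: center (0, -1/2), radius 1/7; s3: center (1/28, 11/140), radius 1/490; s4: center (1/28, -1/28), radius 1/84; s5: center (3/70, 11/140), radius 1/490
Same normal form: equal.


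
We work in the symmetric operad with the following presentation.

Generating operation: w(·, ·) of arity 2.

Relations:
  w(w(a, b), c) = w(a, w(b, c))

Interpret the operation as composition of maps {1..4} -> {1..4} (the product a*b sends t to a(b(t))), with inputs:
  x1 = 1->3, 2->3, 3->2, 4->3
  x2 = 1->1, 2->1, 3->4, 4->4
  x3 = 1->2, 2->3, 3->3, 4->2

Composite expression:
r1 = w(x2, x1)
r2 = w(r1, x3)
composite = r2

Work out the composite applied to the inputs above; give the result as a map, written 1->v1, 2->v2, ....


1->4, 2->1, 3->1, 4->4

w(x2, x1) = 1->4, 2->4, 3->1, 4->4
w(w(x2, x1), x3) = 1->4, 2->1, 3->1, 4->4


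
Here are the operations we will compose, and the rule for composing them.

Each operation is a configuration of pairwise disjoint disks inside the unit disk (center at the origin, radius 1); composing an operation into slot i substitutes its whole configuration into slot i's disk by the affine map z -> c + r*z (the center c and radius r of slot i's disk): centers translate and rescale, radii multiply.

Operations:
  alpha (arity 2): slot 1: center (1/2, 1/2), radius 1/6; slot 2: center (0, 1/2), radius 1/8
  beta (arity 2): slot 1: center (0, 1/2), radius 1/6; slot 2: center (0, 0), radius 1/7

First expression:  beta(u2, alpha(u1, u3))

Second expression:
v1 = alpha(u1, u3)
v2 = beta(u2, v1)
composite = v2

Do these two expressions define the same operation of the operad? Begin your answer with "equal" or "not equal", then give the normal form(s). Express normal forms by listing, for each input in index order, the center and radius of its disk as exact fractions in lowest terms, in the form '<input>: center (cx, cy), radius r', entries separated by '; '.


equal: each reduces to u1: center (1/14, 1/14), radius 1/42; u2: center (0, 1/2), radius 1/6; u3: center (0, 1/14), radius 1/56


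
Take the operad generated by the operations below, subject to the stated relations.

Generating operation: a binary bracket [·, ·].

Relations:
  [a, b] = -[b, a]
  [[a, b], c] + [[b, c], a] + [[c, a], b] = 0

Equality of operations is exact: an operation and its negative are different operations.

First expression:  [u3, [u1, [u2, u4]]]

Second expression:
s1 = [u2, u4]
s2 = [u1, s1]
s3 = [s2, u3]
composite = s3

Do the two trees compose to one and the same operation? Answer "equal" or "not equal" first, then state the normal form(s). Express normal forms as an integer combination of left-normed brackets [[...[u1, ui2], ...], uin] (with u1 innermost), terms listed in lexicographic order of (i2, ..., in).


not equal; first: -[[[u1, u2], u4], u3] + [[[u1, u4], u2], u3]; second: [[[u1, u2], u4], u3] - [[[u1, u4], u2], u3]

Normal form of the first expression: -[[[u1, u2], u4], u3] + [[[u1, u4], u2], u3]
Normal form of the second expression: [[[u1, u2], u4], u3] - [[[u1, u4], u2], u3]
They disagree, so not equal.


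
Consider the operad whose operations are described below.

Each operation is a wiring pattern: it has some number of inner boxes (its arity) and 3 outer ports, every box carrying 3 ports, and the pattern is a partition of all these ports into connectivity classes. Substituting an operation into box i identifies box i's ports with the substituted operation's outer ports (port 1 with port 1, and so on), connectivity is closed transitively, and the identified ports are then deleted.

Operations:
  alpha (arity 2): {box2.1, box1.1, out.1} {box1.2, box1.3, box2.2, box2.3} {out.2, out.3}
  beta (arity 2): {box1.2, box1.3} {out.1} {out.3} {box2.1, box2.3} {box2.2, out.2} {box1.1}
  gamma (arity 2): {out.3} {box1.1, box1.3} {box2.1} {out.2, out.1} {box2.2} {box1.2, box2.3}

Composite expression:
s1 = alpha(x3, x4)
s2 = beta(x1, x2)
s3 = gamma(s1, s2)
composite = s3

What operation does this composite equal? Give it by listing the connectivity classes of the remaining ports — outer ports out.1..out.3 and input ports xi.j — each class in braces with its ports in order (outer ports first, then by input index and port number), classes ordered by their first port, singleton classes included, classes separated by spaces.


{out.1, out.2} {out.3} {x1.1} {x1.2, x1.3} {x2.1, x2.3} {x2.2} {x3.1, x4.1} {x3.2, x3.3, x4.2, x4.3}

After gluing at gamma, chains via deleted ports link the x-ports.
composing alpha on (x3, x4), with out.j its own outer ports: {out.1, x3.1, x4.1} {out.2, out.3} {x3.2, x3.3, x4.2, x4.3}
composing beta on (x1, x2), with out.j its own outer ports: {out.1} {out.2, x2.2} {out.3} {x1.1} {x1.2, x1.3} {x2.1, x2.3}
composing gamma on (x3, x4, x1, x2), with out.j its own outer ports: {out.1, out.2} {out.3} {x1.1} {x1.2, x1.3} {x2.1, x2.3} {x2.2} {x3.1, x4.1} {x3.2, x3.3, x4.2, x4.3}


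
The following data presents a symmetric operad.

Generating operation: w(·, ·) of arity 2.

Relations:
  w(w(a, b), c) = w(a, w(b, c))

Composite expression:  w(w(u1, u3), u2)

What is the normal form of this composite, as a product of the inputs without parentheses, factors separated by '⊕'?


u1 ⊕ u3 ⊕ u2


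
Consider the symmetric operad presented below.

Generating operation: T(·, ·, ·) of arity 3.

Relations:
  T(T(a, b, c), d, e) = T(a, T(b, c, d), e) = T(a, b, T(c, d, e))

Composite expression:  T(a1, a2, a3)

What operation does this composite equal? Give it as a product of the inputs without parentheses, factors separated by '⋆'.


a1 ⋆ a2 ⋆ a3

Under associativity of T, the answer is the a's in reading order.
T(a1, a2, a3) flattens to a1 ⋆ a2 ⋆ a3


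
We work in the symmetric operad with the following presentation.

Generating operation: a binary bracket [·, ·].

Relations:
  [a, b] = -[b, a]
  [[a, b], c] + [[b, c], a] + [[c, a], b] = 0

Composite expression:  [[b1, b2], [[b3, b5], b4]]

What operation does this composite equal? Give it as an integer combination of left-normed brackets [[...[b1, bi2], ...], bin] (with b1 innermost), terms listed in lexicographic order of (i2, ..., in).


Left-normed coefficients sit on the b1-initial expansion words.
Composite bracket: [[b1, b2], [[b3, b5], b4]]
The bracket unfolds into 16 signed words via [a, b] = ab - ba (2^4 = 16).
Only words starting with b1 matter:
  the word b1b2b3b5b4 carries sign +1 and contributes +[[[[b1, b2], b3], b5], b4]
  the word b1b2b4b3b5 carries sign -1 and contributes -[[[[b1, b2], b4], b3], b5]
  the word b1b2b4b5b3 carries sign +1 and contributes +[[[[b1, b2], b4], b5], b3]
  the word b1b2b5b3b4 carries sign -1 and contributes -[[[[b1, b2], b5], b3], b4]

[[[[b1, b2], b3], b5], b4] - [[[[b1, b2], b4], b3], b5] + [[[[b1, b2], b4], b5], b3] - [[[[b1, b2], b5], b3], b4]


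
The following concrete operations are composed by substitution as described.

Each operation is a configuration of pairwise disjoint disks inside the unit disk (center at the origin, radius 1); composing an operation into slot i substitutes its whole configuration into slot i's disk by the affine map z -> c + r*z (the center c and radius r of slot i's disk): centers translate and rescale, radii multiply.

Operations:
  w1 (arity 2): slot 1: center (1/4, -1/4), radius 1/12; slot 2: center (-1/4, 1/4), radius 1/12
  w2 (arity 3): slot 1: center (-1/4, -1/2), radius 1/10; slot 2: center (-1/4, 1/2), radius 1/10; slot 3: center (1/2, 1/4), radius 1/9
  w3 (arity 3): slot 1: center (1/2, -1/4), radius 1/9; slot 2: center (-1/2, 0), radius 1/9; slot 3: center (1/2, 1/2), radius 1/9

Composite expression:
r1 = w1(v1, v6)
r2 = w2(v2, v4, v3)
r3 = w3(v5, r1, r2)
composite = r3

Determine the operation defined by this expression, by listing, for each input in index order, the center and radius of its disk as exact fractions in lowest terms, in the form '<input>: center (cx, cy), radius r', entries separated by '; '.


v1: center (-17/36, -1/36), radius 1/108; v2: center (17/36, 4/9), radius 1/90; v3: center (5/9, 19/36), radius 1/81; v4: center (17/36, 5/9), radius 1/90; v5: center (1/2, -1/4), radius 1/9; v6: center (-19/36, 1/36), radius 1/108

Below w3, radii multiply path by path; the v-disk centers shift.
input v5: applying the 1 nested substitution gives center (1/2, -1/4), radius 1/9
input v1: applying the 2 nested substitutions gives center (-17/36, -1/36), radius 1/108
input v6: applying the 2 nested substitutions gives center (-19/36, 1/36), radius 1/108
input v2: applying the 2 nested substitutions gives center (17/36, 4/9), radius 1/90
input v4: applying the 2 nested substitutions gives center (17/36, 5/9), radius 1/90
input v3: applying the 2 nested substitutions gives center (5/9, 19/36), radius 1/81


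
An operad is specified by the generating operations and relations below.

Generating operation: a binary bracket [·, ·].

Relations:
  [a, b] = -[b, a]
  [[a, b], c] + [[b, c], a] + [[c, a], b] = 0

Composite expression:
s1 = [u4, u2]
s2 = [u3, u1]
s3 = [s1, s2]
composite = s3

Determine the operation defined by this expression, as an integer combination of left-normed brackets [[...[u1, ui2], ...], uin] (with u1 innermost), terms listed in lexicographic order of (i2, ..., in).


-[[[u1, u3], u2], u4] + [[[u1, u3], u4], u2]

In the tensor algebra, words opening u1 carry the u1-anchored form.
Composite bracket: [[u4, u2], [u3, u1]]
Under [a, b] = ab - ba we get 8 signed associative words (2^3 = 8).
Coefficients come from the u1-initial words:
  from u1u3u2u4, sign -1: term -[[[u1, u3], u2], u4]
  from u1u3u4u2, sign +1: term +[[[u1, u3], u4], u2]


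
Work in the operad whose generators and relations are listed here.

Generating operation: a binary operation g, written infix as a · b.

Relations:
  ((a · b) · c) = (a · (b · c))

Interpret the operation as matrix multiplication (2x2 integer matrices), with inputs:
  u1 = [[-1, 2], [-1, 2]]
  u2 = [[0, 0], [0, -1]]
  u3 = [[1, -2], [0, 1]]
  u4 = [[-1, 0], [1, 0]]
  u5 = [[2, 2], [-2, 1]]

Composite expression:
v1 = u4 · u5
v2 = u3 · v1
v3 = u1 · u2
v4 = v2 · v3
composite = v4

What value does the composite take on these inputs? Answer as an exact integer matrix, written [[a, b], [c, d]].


(u4 · u5) = [[-2, -2], [2, 2]]
(u3 · (u4 · u5)) = [[-6, -6], [2, 2]]
(u1 · u2) = [[0, -2], [0, -2]]
((u3 · (u4 · u5)) · (u1 · u2)) = [[0, 24], [0, -8]]

[[0, 24], [0, -8]]


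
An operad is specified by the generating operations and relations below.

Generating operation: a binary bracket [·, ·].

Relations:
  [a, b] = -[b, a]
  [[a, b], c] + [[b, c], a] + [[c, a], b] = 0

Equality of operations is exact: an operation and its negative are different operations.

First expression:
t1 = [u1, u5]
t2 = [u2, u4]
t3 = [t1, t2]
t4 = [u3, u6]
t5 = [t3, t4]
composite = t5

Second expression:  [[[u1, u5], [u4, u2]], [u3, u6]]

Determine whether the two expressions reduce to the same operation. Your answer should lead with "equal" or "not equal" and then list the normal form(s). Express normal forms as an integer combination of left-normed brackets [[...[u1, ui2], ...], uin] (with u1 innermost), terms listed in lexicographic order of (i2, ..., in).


not equal: they reduce to [[[[[u1, u5], u2], u4], u3], u6] - [[[[[u1, u5], u2], u4], u6], u3] - [[[[[u1, u5], u4], u2], u3], u6] + [[[[[u1, u5], u4], u2], u6], u3] and -[[[[[u1, u5], u2], u4], u3], u6] + [[[[[u1, u5], u2], u4], u6], u3] + [[[[[u1, u5], u4], u2], u3], u6] - [[[[[u1, u5], u4], u2], u6], u3]

Normal form of the first expression: [[[[[u1, u5], u2], u4], u3], u6] - [[[[[u1, u5], u2], u4], u6], u3] - [[[[[u1, u5], u4], u2], u3], u6] + [[[[[u1, u5], u4], u2], u6], u3]
Normal form of the second expression: -[[[[[u1, u5], u2], u4], u3], u6] + [[[[[u1, u5], u2], u4], u6], u3] + [[[[[u1, u5], u4], u2], u3], u6] - [[[[[u1, u5], u4], u2], u6], u3]
No match — not equal.


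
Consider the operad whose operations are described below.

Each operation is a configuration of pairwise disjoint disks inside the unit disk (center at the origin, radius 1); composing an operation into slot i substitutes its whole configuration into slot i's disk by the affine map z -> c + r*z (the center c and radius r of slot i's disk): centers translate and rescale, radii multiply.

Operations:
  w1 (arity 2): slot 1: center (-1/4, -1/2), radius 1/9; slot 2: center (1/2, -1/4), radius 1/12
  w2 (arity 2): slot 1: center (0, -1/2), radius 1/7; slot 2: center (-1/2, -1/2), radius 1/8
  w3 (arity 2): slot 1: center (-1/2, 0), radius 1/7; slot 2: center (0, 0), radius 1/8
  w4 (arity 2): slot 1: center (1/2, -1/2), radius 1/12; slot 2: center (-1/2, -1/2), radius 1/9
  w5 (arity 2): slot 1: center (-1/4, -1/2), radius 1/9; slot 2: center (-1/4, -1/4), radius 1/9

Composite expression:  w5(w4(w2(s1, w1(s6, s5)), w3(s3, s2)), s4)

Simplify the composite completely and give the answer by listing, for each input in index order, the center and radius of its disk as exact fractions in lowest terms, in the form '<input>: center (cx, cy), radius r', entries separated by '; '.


s1: center (-7/36, -121/216), radius 1/756; s2: center (-11/36, -5/9), radius 1/648; s3: center (-101/324, -5/9), radius 1/567; s4: center (-1/4, -1/4), radius 1/9; s5: center (-343/1728, -1937/3456), radius 1/10368; s6: center (-689/3456, -323/576), radius 1/7776


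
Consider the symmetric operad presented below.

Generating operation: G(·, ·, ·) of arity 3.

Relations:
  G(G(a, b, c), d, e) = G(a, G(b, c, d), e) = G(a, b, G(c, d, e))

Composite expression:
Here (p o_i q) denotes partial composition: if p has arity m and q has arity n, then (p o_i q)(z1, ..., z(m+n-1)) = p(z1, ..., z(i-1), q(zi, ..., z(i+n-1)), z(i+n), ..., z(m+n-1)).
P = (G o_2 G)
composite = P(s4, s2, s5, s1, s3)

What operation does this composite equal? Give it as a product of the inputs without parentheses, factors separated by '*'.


The G-tree's shape is irrelevant; the s-reading-order decides.
G(s2, s5, s1) reduces to s2 * s5 * s1
G(s4, G(s2, s5, s1), s3) reduces to s4 * s2 * s5 * s1 * s3

s4 * s2 * s5 * s1 * s3


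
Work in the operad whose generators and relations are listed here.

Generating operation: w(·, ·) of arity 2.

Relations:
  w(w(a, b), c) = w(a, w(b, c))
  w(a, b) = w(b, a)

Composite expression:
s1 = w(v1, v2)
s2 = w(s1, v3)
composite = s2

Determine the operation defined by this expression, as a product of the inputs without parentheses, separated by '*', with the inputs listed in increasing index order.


Key point: w commutes, so take the v-inputs in any fixed order.
w(v1, v2) collapses to v1 * v2
w(w(v1, v2), v3) collapses to v1 * v2 * v3
commutativity sorts the factors: v1 * v2 * v3

v1 * v2 * v3


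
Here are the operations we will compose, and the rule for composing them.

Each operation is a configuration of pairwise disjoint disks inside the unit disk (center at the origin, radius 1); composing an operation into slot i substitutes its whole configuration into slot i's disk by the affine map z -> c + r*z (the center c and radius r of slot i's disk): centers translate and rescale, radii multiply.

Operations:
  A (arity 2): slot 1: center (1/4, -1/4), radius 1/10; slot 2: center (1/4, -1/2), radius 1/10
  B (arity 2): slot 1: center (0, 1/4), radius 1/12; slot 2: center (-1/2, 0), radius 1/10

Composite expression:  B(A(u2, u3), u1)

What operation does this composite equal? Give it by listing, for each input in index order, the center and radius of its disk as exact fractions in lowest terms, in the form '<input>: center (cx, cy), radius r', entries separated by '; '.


u1: center (-1/2, 0), radius 1/10; u2: center (1/48, 11/48), radius 1/120; u3: center (1/48, 5/24), radius 1/120

Only the slot chain above each u matters under B; compose those maps.
u2: after 2 affine steps, its disk has center (1/48, 11/48), radius 1/120
u3: after 2 affine steps, its disk has center (1/48, 5/24), radius 1/120
u1: after 1 affine step, its disk has center (-1/2, 0), radius 1/10


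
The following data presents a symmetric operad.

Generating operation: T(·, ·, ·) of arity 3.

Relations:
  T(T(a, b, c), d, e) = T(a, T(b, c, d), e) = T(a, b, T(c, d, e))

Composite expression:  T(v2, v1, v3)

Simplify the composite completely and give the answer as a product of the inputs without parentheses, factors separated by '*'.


v2 * v1 * v3

Every regrouping of T is equal, so read the v-inputs in written order.
T(v2, v1, v3) collapses to v2 * v1 * v3


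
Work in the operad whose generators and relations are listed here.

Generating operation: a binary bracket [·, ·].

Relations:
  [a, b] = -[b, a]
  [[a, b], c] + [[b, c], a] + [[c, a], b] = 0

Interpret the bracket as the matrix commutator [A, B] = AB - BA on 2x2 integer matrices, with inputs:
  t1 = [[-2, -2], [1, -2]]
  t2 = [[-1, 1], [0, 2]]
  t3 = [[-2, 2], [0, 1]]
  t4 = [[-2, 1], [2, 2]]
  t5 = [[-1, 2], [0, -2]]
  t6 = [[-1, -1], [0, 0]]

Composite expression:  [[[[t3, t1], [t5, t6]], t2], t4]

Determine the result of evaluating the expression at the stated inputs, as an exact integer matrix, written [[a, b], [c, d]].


[[12, 24], [0, -12]]

[t3, t1] = [[2, 6], [3, -2]]
[t5, t6] = [[0, 1], [0, 0]]
[[t3, t1], [t5, t6]] = [[-3, 4], [0, 3]]
[[[t3, t1], [t5, t6]], t2] = [[0, 6], [0, 0]]
[[[[t3, t1], [t5, t6]], t2], t4] = [[12, 24], [0, -12]]


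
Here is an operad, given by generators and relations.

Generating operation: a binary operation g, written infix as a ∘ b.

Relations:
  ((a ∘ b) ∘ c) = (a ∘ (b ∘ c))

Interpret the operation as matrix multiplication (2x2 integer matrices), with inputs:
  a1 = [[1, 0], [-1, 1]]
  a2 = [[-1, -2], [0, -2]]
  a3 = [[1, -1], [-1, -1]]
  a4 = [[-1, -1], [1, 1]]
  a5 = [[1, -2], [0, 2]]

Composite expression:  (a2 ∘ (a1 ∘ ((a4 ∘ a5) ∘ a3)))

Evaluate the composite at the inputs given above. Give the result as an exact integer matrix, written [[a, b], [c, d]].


[[-3, 3], [-4, 4]]

(a4 ∘ a5) = [[-1, 0], [1, 0]]
((a4 ∘ a5) ∘ a3) = [[-1, 1], [1, -1]]
(a1 ∘ ((a4 ∘ a5) ∘ a3)) = [[-1, 1], [2, -2]]
(a2 ∘ (a1 ∘ ((a4 ∘ a5) ∘ a3))) = [[-3, 3], [-4, 4]]


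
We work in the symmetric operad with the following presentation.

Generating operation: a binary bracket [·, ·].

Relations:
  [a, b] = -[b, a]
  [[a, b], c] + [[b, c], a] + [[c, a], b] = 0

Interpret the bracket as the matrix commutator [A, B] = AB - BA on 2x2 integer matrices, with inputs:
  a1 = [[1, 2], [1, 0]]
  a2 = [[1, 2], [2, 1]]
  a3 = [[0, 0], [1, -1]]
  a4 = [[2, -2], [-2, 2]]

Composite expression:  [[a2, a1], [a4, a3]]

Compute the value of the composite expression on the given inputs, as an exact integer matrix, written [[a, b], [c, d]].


[[0, -16], [-16, 0]]

[a2, a1] = [[-2, -2], [2, 2]]
[a4, a3] = [[-2, 2], [-2, 2]]
[[a2, a1], [a4, a3]] = [[0, -16], [-16, 0]]


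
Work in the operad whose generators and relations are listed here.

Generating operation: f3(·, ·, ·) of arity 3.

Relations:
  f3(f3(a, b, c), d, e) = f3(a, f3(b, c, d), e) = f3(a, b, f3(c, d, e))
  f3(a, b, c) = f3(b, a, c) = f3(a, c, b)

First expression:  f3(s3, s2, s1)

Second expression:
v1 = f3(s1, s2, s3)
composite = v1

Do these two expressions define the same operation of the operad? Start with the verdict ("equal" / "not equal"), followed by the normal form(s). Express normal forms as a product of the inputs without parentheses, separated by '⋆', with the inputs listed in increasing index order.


equal; both compose to s1 ⋆ s2 ⋆ s3


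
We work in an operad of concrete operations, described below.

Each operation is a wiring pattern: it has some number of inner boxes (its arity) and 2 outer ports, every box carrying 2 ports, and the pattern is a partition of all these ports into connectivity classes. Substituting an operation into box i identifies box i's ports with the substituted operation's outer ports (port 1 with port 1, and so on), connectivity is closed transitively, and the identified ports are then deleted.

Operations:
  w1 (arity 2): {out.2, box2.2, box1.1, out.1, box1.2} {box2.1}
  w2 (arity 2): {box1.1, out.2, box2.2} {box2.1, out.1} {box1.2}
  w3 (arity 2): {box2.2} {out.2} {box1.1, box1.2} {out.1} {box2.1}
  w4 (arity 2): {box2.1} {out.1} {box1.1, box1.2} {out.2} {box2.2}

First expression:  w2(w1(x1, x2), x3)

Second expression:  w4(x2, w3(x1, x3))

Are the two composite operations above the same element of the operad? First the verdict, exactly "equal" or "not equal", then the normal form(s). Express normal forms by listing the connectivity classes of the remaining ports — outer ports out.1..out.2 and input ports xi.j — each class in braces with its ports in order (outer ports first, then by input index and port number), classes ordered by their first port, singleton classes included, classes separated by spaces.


not equal: they reduce to {out.1, x3.1} {out.2, x1.1, x1.2, x2.2, x3.2} {x2.1} and {out.1} {out.2} {x1.1, x1.2} {x2.1, x2.2} {x3.1} {x3.2}

Reducing the first expression gives {out.1, x3.1} {out.2, x1.1, x1.2, x2.2, x3.2} {x2.1}
Reducing the second expression gives {out.1} {out.2} {x1.1, x1.2} {x2.1, x2.2} {x3.1} {x3.2}
Distinct normal forms: not equal.


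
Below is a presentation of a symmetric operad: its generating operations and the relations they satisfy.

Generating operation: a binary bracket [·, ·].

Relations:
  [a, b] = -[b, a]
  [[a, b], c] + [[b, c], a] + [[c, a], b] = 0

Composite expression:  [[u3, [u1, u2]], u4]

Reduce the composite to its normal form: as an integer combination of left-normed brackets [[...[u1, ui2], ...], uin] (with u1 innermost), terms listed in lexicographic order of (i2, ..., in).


-[[[u1, u2], u3], u4]

Skip Jacobi rewriting: expand, keep u1-initial words, read off terms.
Composite bracket: [[u3, [u1, u2]], u4]
Each bracket splits as ab - ba, giving 8 signed words (2^3 = 8).
Keep just the words that open with u1:
  the word u1u2u3u4 carries sign -1 and contributes -[[[u1, u2], u3], u4]


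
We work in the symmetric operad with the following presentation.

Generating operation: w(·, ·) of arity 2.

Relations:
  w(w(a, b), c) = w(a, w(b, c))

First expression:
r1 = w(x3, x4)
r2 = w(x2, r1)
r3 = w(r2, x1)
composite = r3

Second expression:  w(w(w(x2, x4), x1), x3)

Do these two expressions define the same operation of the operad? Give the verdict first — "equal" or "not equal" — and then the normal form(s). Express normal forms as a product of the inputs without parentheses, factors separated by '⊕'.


not equal; the first gives x2 ⊕ x3 ⊕ x4 ⊕ x1 and the second x2 ⊕ x4 ⊕ x1 ⊕ x3

In normal form, the first expression is x2 ⊕ x3 ⊕ x4 ⊕ x1
In normal form, the second expression is x2 ⊕ x4 ⊕ x1 ⊕ x3
Distinct normal forms: not equal.


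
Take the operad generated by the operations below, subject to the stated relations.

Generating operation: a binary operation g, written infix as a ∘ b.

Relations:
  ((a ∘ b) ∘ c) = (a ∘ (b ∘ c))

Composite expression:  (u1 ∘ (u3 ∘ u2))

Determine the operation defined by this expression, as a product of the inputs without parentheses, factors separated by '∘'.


u1 ∘ u3 ∘ u2

Every regrouping of g is equal, so read the u-inputs in written order.
(u3 ∘ u2) unparenthesizes to u3 ∘ u2
(u1 ∘ (u3 ∘ u2)) unparenthesizes to u1 ∘ u3 ∘ u2


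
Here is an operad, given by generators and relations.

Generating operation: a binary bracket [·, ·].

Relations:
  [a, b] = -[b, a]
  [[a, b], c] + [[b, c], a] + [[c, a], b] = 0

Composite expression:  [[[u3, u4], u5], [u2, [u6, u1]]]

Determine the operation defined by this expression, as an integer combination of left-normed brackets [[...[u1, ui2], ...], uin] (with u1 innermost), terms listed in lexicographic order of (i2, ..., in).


-[[[[[u1, u6], u2], u3], u4], u5] + [[[[[u1, u6], u2], u4], u3], u5] + [[[[[u1, u6], u2], u5], u3], u4] - [[[[[u1, u6], u2], u5], u4], u3]

Expand each bracket as ab - ba; the u1-initial words give the coefficients.
Composite bracket: [[[u3, u4], u5], [u2, [u6, u1]]]
Each bracket splits as ab - ba, giving 32 signed words (2^5 = 32).
Coefficients come from the u1-initial words:
  word u1u6u2u3u4u5 has sign -1, contributing -[[[[[u1, u6], u2], u3], u4], u5]
  word u1u6u2u4u3u5 has sign +1, contributing +[[[[[u1, u6], u2], u4], u3], u5]
  word u1u6u2u5u3u4 has sign +1, contributing +[[[[[u1, u6], u2], u5], u3], u4]
  word u1u6u2u5u4u3 has sign -1, contributing -[[[[[u1, u6], u2], u5], u4], u3]


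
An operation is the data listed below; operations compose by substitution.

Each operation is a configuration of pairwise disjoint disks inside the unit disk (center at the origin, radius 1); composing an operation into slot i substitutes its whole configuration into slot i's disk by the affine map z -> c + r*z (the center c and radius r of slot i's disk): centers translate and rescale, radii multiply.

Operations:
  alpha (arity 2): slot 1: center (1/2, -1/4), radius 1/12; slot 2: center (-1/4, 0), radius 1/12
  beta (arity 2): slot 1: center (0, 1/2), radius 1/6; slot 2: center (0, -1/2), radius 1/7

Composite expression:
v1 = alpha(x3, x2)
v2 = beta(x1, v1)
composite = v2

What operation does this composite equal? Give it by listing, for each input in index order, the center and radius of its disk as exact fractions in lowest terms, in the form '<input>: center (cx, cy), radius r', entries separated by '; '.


Each x-disk chains the slot maps above it in beta; radii multiply.
input x1: composing its 1 substitution step yields center (0, 1/2), radius 1/6
input x3: composing its 2 substitution steps yields center (1/14, -15/28), radius 1/84
input x2: composing its 2 substitution steps yields center (-1/28, -1/2), radius 1/84

x1: center (0, 1/2), radius 1/6; x2: center (-1/28, -1/2), radius 1/84; x3: center (1/14, -15/28), radius 1/84


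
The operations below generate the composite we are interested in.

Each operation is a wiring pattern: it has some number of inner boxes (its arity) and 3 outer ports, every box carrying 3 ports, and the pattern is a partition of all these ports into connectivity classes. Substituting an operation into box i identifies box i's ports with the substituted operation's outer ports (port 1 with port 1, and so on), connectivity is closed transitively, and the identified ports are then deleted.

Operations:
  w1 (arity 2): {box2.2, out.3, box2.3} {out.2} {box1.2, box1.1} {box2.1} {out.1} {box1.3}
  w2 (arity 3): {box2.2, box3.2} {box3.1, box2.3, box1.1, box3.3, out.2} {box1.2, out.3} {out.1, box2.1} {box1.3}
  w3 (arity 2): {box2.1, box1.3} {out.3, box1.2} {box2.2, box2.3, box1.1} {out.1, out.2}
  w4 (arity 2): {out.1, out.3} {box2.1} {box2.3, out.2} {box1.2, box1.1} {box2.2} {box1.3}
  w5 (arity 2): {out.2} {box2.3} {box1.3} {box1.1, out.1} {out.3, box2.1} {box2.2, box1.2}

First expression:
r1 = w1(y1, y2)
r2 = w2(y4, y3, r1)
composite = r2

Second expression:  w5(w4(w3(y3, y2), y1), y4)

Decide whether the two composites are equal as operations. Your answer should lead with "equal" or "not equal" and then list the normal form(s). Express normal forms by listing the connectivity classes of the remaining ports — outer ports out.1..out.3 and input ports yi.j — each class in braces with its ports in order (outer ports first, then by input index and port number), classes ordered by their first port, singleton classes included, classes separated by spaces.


not equal: they reduce to {out.1, y3.1} {out.2, y2.2, y2.3, y3.3, y4.1} {out.3, y4.2} {y1.1, y1.2} {y1.3} {y2.1} {y3.2} {y4.3} and {out.1} {out.2} {out.3, y4.1} {y1.1} {y1.2} {y1.3, y4.2} {y2.1, y3.3} {y2.2, y2.3, y3.1} {y3.2} {y4.3}


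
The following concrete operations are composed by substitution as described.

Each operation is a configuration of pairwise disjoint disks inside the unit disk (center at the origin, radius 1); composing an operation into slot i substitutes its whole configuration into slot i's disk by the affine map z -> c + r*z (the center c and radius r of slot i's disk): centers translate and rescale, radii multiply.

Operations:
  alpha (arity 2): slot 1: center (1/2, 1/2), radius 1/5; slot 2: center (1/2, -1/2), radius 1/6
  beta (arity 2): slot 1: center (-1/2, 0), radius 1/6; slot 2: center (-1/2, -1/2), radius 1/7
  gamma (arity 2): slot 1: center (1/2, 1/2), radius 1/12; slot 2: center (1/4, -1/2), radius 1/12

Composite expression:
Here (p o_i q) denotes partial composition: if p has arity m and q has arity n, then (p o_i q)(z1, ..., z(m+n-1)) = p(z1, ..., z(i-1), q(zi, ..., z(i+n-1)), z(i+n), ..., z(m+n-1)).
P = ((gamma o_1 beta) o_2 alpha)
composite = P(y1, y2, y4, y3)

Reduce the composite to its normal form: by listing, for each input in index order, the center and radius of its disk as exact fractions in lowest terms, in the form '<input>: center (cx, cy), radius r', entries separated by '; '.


Follow each y-input down from gamma: c' goes to c + r*c', radius to r*r'.
y1 passes through 2 substitutions, ending at center (11/24, 1/2), radius 1/72
y2 passes through 3 substitutions, ending at center (13/28, 13/28), radius 1/420
y4 passes through 3 substitutions, ending at center (13/28, 19/42), radius 1/504
y3 passes through 1 substitution, ending at center (1/4, -1/2), radius 1/12

y1: center (11/24, 1/2), radius 1/72; y2: center (13/28, 13/28), radius 1/420; y3: center (1/4, -1/2), radius 1/12; y4: center (13/28, 19/42), radius 1/504
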